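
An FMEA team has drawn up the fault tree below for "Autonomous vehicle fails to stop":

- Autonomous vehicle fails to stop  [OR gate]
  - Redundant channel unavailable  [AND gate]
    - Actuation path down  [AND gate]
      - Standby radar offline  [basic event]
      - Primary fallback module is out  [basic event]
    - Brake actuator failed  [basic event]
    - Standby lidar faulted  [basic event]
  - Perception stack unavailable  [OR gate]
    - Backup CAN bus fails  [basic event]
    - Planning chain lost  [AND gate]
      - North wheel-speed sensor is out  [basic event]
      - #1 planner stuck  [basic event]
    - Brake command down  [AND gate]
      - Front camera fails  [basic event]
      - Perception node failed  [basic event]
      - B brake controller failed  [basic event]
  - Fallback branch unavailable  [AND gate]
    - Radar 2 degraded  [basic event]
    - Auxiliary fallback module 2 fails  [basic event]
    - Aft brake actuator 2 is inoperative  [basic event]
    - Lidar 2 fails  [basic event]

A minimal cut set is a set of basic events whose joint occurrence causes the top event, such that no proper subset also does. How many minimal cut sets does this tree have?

Actuation path down [AND]: one cut set from each child combined → 1 × 1 = 1 cut set(s).
Redundant channel unavailable [AND]: one cut set from each child combined → 1 × 1 × 1 = 1 cut set(s).
Planning chain lost [AND]: one cut set from each child combined → 1 × 1 = 1 cut set(s).
Brake command down [AND]: one cut set from each child combined → 1 × 1 × 1 = 1 cut set(s).
Perception stack unavailable [OR]: union of children's cut sets → 3 cut set(s).
Fallback branch unavailable [AND]: one cut set from each child combined → 1 × 1 × 1 × 1 = 1 cut set(s).
Autonomous vehicle fails to stop [OR]: union of children's cut sets → 5 cut set(s).
Minimal cut sets: {Brake actuator failed, Primary fallback module is out, Standby lidar faulted, Standby radar offline}; {Backup CAN bus fails}; {#1 planner stuck, North wheel-speed sensor is out}; {B brake controller failed, Front camera fails, Perception node failed}; {Aft brake actuator 2 is inoperative, Auxiliary fallback module 2 fails, Lidar 2 fails, Radar 2 degraded}.

5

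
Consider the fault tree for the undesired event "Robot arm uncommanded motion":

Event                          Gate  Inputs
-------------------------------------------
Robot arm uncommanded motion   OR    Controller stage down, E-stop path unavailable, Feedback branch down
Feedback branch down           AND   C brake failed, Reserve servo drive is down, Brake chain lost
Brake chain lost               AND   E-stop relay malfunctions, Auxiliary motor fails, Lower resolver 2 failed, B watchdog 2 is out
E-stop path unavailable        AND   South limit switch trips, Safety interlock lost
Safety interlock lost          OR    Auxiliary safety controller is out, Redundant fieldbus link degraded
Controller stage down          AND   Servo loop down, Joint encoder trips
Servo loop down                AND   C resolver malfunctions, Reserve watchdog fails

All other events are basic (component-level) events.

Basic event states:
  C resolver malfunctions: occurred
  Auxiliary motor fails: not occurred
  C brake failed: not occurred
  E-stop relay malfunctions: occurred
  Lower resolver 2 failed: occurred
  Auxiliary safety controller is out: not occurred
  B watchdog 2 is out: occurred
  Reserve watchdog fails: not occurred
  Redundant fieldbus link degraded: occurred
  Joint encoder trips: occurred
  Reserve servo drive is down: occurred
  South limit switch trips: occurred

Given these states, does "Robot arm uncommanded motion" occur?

Servo loop down [AND]: C resolver malfunctions=occurs, Reserve watchdog fails=not → not all inputs occur → does not occur.
Controller stage down [AND]: Servo loop down=not, Joint encoder trips=occurs → not all inputs occur → does not occur.
Safety interlock lost [OR]: Auxiliary safety controller is out=not, Redundant fieldbus link degraded=occurs → at least one input occurs → occurs.
E-stop path unavailable [AND]: South limit switch trips=occurs, Safety interlock lost=occurs → all inputs occur → occurs.
Brake chain lost [AND]: E-stop relay malfunctions=occurs, Auxiliary motor fails=not, Lower resolver 2 failed=occurs, B watchdog 2 is out=occurs → not all inputs occur → does not occur.
Feedback branch down [AND]: C brake failed=not, Reserve servo drive is down=occurs, Brake chain lost=not → not all inputs occur → does not occur.
Robot arm uncommanded motion [OR]: Controller stage down=not, E-stop path unavailable=occurs, Feedback branch down=not → at least one input occurs → occurs.

Yes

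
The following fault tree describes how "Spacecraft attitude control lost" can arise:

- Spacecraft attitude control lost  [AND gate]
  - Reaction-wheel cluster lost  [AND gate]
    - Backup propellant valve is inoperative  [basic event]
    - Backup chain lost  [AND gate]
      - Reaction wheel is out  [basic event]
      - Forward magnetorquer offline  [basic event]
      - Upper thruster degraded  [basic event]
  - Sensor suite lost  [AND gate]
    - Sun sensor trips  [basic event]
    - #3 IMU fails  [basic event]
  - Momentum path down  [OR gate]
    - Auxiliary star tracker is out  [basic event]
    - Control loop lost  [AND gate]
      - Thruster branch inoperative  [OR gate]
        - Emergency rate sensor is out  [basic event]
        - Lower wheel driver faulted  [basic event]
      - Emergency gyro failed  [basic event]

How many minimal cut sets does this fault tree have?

Backup chain lost [AND]: one cut set from each child combined → 1 × 1 × 1 = 1 cut set(s).
Reaction-wheel cluster lost [AND]: one cut set from each child combined → 1 × 1 = 1 cut set(s).
Sensor suite lost [AND]: one cut set from each child combined → 1 × 1 = 1 cut set(s).
Thruster branch inoperative [OR]: union of children's cut sets → 2 cut set(s).
Control loop lost [AND]: one cut set from each child combined → 2 × 1 = 2 cut set(s).
Momentum path down [OR]: union of children's cut sets → 3 cut set(s).
Spacecraft attitude control lost [AND]: one cut set from each child combined → 1 × 1 × 3 = 3 cut set(s).
Minimal cut sets: {#3 IMU fails, Auxiliary star tracker is out, Backup propellant valve is inoperative, Forward magnetorquer offline, Reaction wheel is out, Sun sensor trips, Upper thruster degraded}; {#3 IMU fails, Backup propellant valve is inoperative, Emergency gyro failed, Emergency rate sensor is out, Forward magnetorquer offline, Reaction wheel is out, Sun sensor trips, Upper thruster degraded}; {#3 IMU fails, Backup propellant valve is inoperative, Emergency gyro failed, Forward magnetorquer offline, Lower wheel driver faulted, Reaction wheel is out, Sun sensor trips, Upper thruster degraded}.

3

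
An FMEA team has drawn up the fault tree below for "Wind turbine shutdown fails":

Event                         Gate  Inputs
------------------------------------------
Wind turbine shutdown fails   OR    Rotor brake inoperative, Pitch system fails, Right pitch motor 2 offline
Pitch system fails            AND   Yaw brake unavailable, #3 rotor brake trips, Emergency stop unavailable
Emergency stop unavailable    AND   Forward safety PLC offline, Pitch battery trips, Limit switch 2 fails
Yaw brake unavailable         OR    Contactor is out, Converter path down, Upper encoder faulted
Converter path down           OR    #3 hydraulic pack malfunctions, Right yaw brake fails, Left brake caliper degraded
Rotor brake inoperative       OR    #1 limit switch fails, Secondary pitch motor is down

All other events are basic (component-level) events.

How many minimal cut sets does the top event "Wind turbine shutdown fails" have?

Rotor brake inoperative [OR]: union of children's cut sets → 2 cut set(s).
Converter path down [OR]: union of children's cut sets → 3 cut set(s).
Yaw brake unavailable [OR]: union of children's cut sets → 5 cut set(s).
Emergency stop unavailable [AND]: one cut set from each child combined → 1 × 1 × 1 = 1 cut set(s).
Pitch system fails [AND]: one cut set from each child combined → 5 × 1 × 1 = 5 cut set(s).
Wind turbine shutdown fails [OR]: union of children's cut sets → 8 cut set(s).
Minimal cut sets: {#1 limit switch fails}; {Secondary pitch motor is down}; {#3 rotor brake trips, Contactor is out, Forward safety PLC offline, Limit switch 2 fails, Pitch battery trips}; {#3 hydraulic pack malfunctions, #3 rotor brake trips, Forward safety PLC offline, Limit switch 2 fails, Pitch battery trips}; {#3 rotor brake trips, Forward safety PLC offline, Limit switch 2 fails, Pitch battery trips, Right yaw brake fails}; {#3 rotor brake trips, Forward safety PLC offline, Left brake caliper degraded, Limit switch 2 fails, Pitch battery trips}; {#3 rotor brake trips, Forward safety PLC offline, Limit switch 2 fails, Pitch battery trips, Upper encoder faulted}; {Right pitch motor 2 offline}.

8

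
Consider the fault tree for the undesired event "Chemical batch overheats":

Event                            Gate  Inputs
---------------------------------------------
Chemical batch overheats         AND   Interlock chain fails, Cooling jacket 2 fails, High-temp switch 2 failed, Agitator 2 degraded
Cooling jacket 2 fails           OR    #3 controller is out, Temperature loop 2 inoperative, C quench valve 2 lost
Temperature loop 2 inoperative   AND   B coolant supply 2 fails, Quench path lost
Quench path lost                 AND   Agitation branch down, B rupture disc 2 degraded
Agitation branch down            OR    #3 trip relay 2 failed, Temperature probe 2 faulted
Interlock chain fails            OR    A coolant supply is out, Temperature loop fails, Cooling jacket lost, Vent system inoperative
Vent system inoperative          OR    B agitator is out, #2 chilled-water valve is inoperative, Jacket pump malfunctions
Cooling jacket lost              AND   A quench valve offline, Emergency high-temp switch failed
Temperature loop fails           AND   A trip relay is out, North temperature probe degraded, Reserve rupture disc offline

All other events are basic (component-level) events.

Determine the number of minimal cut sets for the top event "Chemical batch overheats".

24

Temperature loop fails [AND]: one cut set from each child combined → 1 × 1 × 1 = 1 cut set(s).
Cooling jacket lost [AND]: one cut set from each child combined → 1 × 1 = 1 cut set(s).
Vent system inoperative [OR]: union of children's cut sets → 3 cut set(s).
Interlock chain fails [OR]: union of children's cut sets → 6 cut set(s).
Agitation branch down [OR]: union of children's cut sets → 2 cut set(s).
Quench path lost [AND]: one cut set from each child combined → 2 × 1 = 2 cut set(s).
Temperature loop 2 inoperative [AND]: one cut set from each child combined → 1 × 2 = 2 cut set(s).
Cooling jacket 2 fails [OR]: union of children's cut sets → 4 cut set(s).
Chemical batch overheats [AND]: one cut set from each child combined → 6 × 4 × 1 × 1 = 24 cut set(s).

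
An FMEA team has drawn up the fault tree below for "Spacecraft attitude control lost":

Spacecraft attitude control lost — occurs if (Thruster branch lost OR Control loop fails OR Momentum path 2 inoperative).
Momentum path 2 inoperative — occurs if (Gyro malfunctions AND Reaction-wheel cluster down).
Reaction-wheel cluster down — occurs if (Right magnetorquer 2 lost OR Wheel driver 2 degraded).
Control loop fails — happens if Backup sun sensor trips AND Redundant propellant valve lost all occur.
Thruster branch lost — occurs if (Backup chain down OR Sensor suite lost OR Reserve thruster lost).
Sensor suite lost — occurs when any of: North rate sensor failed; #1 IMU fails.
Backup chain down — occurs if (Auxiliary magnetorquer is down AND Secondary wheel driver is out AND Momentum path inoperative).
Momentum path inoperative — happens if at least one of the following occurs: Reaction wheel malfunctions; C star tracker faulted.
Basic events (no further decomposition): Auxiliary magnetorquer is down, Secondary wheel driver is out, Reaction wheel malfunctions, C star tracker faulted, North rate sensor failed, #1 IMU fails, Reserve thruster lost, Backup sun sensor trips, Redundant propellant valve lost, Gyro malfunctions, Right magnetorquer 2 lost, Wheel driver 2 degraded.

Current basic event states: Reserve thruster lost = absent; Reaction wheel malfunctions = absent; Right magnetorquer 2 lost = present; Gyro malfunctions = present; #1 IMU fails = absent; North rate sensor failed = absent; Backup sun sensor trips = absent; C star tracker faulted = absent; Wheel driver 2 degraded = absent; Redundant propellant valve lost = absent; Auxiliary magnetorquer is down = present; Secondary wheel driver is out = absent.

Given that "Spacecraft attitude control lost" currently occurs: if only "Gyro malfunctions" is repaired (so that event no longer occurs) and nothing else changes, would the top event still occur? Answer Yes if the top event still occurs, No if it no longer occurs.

Counterfactual: set "Gyro malfunctions" to not occurred.
Momentum path inoperative [OR]: Reaction wheel malfunctions=not, C star tracker faulted=not → no input occurs → does not occur.
Backup chain down [AND]: Auxiliary magnetorquer is down=occurs, Secondary wheel driver is out=not, Momentum path inoperative=not → not all inputs occur → does not occur.
Sensor suite lost [OR]: North rate sensor failed=not, #1 IMU fails=not → no input occurs → does not occur.
Thruster branch lost [OR]: Backup chain down=not, Sensor suite lost=not, Reserve thruster lost=not → no input occurs → does not occur.
Control loop fails [AND]: Backup sun sensor trips=not, Redundant propellant valve lost=not → not all inputs occur → does not occur.
Reaction-wheel cluster down [OR]: Right magnetorquer 2 lost=occurs, Wheel driver 2 degraded=not → at least one input occurs → occurs.
Momentum path 2 inoperative [AND]: Gyro malfunctions=not, Reaction-wheel cluster down=occurs → not all inputs occur → does not occur.
Spacecraft attitude control lost [OR]: Thruster branch lost=not, Control loop fails=not, Momentum path 2 inoperative=not → no input occurs → does not occur.

No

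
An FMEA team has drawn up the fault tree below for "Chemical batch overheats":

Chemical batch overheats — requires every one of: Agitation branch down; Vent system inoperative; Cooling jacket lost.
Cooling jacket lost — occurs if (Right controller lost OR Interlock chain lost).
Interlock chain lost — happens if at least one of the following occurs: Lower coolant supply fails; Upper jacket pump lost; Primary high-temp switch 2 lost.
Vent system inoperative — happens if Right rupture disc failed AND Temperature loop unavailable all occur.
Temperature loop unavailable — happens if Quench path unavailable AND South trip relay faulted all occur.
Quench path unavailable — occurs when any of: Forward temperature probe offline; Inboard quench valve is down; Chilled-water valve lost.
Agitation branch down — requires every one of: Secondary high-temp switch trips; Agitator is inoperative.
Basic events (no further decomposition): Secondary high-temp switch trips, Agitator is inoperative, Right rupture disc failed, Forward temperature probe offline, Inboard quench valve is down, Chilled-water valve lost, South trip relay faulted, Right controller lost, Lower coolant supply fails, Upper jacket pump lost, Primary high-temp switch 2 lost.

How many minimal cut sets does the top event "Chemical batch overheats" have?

Agitation branch down [AND]: one cut set from each child combined → 1 × 1 = 1 cut set(s).
Quench path unavailable [OR]: union of children's cut sets → 3 cut set(s).
Temperature loop unavailable [AND]: one cut set from each child combined → 3 × 1 = 3 cut set(s).
Vent system inoperative [AND]: one cut set from each child combined → 1 × 3 = 3 cut set(s).
Interlock chain lost [OR]: union of children's cut sets → 3 cut set(s).
Cooling jacket lost [OR]: union of children's cut sets → 4 cut set(s).
Chemical batch overheats [AND]: one cut set from each child combined → 1 × 3 × 4 = 12 cut set(s).

12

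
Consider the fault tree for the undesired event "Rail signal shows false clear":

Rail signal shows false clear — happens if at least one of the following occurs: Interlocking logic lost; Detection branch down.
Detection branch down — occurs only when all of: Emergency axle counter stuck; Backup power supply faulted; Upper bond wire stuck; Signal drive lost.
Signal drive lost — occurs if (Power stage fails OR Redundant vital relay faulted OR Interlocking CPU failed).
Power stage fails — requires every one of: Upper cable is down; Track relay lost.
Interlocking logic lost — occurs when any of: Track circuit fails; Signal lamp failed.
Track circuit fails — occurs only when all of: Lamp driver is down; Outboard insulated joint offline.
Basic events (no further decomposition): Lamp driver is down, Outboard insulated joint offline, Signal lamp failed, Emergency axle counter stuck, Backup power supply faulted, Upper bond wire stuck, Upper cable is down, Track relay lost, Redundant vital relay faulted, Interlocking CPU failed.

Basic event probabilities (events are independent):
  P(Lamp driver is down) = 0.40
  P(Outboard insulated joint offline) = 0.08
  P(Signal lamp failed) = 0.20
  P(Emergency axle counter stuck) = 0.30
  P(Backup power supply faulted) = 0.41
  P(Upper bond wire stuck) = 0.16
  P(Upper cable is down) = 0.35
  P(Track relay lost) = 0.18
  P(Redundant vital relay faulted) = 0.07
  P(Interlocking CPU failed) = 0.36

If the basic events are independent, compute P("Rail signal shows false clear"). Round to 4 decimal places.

P(Track circuit fails) [AND] = 0.40 × 0.08 = 0.032000
P(Interlocking logic lost) [OR] = 1 − (1−0.032000) × (1−0.20) = 0.225600
P(Power stage fails) [AND] = 0.35 × 0.18 = 0.063000
P(Signal drive lost) [OR] = 1 − (1−0.063000) × (1−0.07) × (1−0.36) = 0.442298
P(Detection branch down) [AND] = 0.30 × 0.41 × 0.16 × 0.442298 = 0.008704
P(Rail signal shows false clear) [OR] = 1 − (1−0.225600) × (1−0.008704) = 0.232340
Rounded to 4 decimal places: P(Rail signal shows false clear) ≈ 0.2323.

0.2323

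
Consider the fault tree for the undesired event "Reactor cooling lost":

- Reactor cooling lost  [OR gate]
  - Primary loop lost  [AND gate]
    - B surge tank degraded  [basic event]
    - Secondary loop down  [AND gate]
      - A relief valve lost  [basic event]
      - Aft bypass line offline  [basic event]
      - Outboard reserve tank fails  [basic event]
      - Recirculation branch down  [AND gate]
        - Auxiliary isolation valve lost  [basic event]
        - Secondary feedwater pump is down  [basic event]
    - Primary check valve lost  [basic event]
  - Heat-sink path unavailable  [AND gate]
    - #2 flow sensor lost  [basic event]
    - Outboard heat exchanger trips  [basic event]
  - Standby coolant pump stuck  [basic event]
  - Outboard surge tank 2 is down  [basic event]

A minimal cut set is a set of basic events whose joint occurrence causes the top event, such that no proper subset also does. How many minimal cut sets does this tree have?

4

Recirculation branch down [AND]: one cut set from each child combined → 1 × 1 = 1 cut set(s).
Secondary loop down [AND]: one cut set from each child combined → 1 × 1 × 1 × 1 = 1 cut set(s).
Primary loop lost [AND]: one cut set from each child combined → 1 × 1 × 1 = 1 cut set(s).
Heat-sink path unavailable [AND]: one cut set from each child combined → 1 × 1 = 1 cut set(s).
Reactor cooling lost [OR]: union of children's cut sets → 4 cut set(s).
Minimal cut sets: {A relief valve lost, Aft bypass line offline, Auxiliary isolation valve lost, B surge tank degraded, Outboard reserve tank fails, Primary check valve lost, Secondary feedwater pump is down}; {#2 flow sensor lost, Outboard heat exchanger trips}; {Standby coolant pump stuck}; {Outboard surge tank 2 is down}.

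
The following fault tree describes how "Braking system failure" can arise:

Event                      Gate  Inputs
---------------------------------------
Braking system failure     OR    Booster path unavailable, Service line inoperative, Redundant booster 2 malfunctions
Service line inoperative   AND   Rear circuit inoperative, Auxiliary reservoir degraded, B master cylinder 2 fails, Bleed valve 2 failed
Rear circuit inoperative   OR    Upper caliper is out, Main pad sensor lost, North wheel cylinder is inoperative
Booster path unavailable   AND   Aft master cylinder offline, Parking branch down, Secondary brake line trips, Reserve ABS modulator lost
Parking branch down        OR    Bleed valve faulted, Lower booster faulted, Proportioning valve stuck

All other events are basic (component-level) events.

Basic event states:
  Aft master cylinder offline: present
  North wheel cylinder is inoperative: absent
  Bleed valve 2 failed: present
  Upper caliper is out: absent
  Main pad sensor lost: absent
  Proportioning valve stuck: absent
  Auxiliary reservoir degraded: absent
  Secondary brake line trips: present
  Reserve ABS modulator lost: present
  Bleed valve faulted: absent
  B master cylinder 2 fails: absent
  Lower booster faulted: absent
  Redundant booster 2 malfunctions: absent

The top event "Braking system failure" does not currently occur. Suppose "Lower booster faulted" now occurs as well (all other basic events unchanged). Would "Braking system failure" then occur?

Yes

Counterfactual: set "Lower booster faulted" to occurred.
Parking branch down [OR]: Bleed valve faulted=not, Lower booster faulted=occurs, Proportioning valve stuck=not → at least one input occurs → occurs.
Booster path unavailable [AND]: Aft master cylinder offline=occurs, Parking branch down=occurs, Secondary brake line trips=occurs, Reserve ABS modulator lost=occurs → all inputs occur → occurs.
Rear circuit inoperative [OR]: Upper caliper is out=not, Main pad sensor lost=not, North wheel cylinder is inoperative=not → no input occurs → does not occur.
Service line inoperative [AND]: Rear circuit inoperative=not, Auxiliary reservoir degraded=not, B master cylinder 2 fails=not, Bleed valve 2 failed=occurs → not all inputs occur → does not occur.
Braking system failure [OR]: Booster path unavailable=occurs, Service line inoperative=not, Redundant booster 2 malfunctions=not → at least one input occurs → occurs.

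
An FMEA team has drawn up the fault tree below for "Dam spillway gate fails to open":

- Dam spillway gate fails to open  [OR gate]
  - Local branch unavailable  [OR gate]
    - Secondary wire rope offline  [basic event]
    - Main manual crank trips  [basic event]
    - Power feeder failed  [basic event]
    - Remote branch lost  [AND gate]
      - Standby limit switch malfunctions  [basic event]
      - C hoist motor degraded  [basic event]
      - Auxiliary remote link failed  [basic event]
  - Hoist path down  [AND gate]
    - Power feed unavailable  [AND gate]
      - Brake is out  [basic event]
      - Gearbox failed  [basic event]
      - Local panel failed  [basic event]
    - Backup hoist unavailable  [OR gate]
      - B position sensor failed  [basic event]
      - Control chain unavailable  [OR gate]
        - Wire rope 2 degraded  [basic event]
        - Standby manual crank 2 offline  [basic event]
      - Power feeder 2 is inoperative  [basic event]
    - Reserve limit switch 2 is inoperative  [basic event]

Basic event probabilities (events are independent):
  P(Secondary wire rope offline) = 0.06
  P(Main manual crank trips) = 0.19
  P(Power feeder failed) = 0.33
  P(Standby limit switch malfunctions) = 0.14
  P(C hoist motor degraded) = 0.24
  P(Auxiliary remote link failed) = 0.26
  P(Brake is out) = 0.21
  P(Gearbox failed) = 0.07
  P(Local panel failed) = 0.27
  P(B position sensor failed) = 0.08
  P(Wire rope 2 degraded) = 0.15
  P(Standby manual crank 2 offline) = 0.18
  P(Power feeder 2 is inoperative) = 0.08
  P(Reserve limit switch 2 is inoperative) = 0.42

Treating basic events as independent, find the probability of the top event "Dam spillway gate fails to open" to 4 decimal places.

P(Remote branch lost) [AND] = 0.14 × 0.24 × 0.26 = 0.008736
P(Local branch unavailable) [OR] = 1 − (1−0.06) × (1−0.19) × (1−0.33) × (1−0.008736) = 0.494319
P(Power feed unavailable) [AND] = 0.21 × 0.07 × 0.27 = 0.003969
P(Control chain unavailable) [OR] = 1 − (1−0.15) × (1−0.18) = 0.303000
P(Backup hoist unavailable) [OR] = 1 − (1−0.08) × (1−0.303000) × (1−0.08) = 0.410059
P(Hoist path down) [AND] = 0.003969 × 0.410059 × 0.42 = 0.000684
P(Dam spillway gate fails to open) [OR] = 1 − (1−0.494319) × (1−0.000684) = 0.494665
Rounded to 4 decimal places: P(Dam spillway gate fails to open) ≈ 0.4947.

0.4947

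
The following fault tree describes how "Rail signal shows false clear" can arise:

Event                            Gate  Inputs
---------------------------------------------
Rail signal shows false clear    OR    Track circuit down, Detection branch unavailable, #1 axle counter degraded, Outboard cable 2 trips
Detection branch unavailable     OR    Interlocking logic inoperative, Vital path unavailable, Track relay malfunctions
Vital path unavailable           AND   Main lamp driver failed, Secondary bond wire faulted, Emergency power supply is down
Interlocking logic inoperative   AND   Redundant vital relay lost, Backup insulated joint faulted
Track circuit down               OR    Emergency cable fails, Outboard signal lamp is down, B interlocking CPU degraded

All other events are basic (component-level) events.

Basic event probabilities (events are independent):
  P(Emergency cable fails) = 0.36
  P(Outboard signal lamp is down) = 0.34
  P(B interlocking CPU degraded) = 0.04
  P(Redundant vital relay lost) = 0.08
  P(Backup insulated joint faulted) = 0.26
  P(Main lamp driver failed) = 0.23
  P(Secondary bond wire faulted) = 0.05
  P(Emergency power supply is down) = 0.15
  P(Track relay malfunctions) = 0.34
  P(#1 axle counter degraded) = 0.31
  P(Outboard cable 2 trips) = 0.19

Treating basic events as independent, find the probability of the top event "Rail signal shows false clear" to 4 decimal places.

P(Track circuit down) [OR] = 1 − (1−0.36) × (1−0.34) × (1−0.04) = 0.594496
P(Interlocking logic inoperative) [AND] = 0.08 × 0.26 = 0.020800
P(Vital path unavailable) [AND] = 0.23 × 0.05 × 0.15 = 0.001725
P(Detection branch unavailable) [OR] = 1 − (1−0.020800) × (1−0.001725) × (1−0.34) = 0.354843
P(Rail signal shows false clear) [OR] = 1 − (1−0.594496) × (1−0.354843) × (1−0.31) × (1−0.19) = 0.853784
Rounded to 4 decimal places: P(Rail signal shows false clear) ≈ 0.8538.

0.8538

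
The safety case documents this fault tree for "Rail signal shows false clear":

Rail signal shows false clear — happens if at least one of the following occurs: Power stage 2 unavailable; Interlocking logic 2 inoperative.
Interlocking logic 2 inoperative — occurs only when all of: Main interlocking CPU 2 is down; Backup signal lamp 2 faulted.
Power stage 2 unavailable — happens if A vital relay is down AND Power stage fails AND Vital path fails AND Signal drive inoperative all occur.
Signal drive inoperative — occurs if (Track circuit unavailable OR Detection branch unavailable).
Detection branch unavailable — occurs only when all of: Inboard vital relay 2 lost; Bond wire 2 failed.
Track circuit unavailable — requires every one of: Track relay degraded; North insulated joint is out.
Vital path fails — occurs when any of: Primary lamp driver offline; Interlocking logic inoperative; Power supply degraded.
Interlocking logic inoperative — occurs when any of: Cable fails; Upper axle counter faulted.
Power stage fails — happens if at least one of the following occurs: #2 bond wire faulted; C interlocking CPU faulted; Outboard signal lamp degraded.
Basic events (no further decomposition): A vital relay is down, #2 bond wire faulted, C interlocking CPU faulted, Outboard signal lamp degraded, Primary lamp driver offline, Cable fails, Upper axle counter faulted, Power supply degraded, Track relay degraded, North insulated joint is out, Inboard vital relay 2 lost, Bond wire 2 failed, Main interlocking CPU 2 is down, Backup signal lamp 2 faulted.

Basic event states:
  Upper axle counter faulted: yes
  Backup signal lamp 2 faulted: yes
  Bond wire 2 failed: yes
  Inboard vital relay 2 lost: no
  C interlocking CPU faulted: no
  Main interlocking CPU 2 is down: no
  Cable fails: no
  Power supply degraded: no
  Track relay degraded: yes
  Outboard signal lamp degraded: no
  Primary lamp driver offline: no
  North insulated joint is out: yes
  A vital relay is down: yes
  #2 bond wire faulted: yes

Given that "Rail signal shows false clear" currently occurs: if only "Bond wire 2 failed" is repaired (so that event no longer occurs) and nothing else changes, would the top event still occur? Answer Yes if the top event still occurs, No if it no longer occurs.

Counterfactual: set "Bond wire 2 failed" to not occurred.
Power stage fails [OR]: #2 bond wire faulted=occurs, C interlocking CPU faulted=not, Outboard signal lamp degraded=not → at least one input occurs → occurs.
Interlocking logic inoperative [OR]: Cable fails=not, Upper axle counter faulted=occurs → at least one input occurs → occurs.
Vital path fails [OR]: Primary lamp driver offline=not, Interlocking logic inoperative=occurs, Power supply degraded=not → at least one input occurs → occurs.
Track circuit unavailable [AND]: Track relay degraded=occurs, North insulated joint is out=occurs → all inputs occur → occurs.
Detection branch unavailable [AND]: Inboard vital relay 2 lost=not, Bond wire 2 failed=not → not all inputs occur → does not occur.
Signal drive inoperative [OR]: Track circuit unavailable=occurs, Detection branch unavailable=not → at least one input occurs → occurs.
Power stage 2 unavailable [AND]: A vital relay is down=occurs, Power stage fails=occurs, Vital path fails=occurs, Signal drive inoperative=occurs → all inputs occur → occurs.
Interlocking logic 2 inoperative [AND]: Main interlocking CPU 2 is down=not, Backup signal lamp 2 faulted=occurs → not all inputs occur → does not occur.
Rail signal shows false clear [OR]: Power stage 2 unavailable=occurs, Interlocking logic 2 inoperative=not → at least one input occurs → occurs.

Yes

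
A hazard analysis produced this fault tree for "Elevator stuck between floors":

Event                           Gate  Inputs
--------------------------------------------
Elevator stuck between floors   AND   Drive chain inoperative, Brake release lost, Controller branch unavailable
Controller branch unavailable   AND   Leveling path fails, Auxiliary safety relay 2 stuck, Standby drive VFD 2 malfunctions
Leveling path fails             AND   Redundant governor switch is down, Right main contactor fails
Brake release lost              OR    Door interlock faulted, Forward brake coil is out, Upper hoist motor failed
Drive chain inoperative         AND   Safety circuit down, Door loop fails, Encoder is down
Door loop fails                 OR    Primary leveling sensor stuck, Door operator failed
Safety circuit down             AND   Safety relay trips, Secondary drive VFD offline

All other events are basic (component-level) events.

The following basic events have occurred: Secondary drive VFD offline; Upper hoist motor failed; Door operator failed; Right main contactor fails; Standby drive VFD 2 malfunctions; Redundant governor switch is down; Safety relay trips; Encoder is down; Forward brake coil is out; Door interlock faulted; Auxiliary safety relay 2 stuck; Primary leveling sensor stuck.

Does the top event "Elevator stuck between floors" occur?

Safety circuit down [AND]: Safety relay trips=occurs, Secondary drive VFD offline=occurs → all inputs occur → occurs.
Door loop fails [OR]: Primary leveling sensor stuck=occurs, Door operator failed=occurs → at least one input occurs → occurs.
Drive chain inoperative [AND]: Safety circuit down=occurs, Door loop fails=occurs, Encoder is down=occurs → all inputs occur → occurs.
Brake release lost [OR]: Door interlock faulted=occurs, Forward brake coil is out=occurs, Upper hoist motor failed=occurs → at least one input occurs → occurs.
Leveling path fails [AND]: Redundant governor switch is down=occurs, Right main contactor fails=occurs → all inputs occur → occurs.
Controller branch unavailable [AND]: Leveling path fails=occurs, Auxiliary safety relay 2 stuck=occurs, Standby drive VFD 2 malfunctions=occurs → all inputs occur → occurs.
Elevator stuck between floors [AND]: Drive chain inoperative=occurs, Brake release lost=occurs, Controller branch unavailable=occurs → all inputs occur → occurs.

Yes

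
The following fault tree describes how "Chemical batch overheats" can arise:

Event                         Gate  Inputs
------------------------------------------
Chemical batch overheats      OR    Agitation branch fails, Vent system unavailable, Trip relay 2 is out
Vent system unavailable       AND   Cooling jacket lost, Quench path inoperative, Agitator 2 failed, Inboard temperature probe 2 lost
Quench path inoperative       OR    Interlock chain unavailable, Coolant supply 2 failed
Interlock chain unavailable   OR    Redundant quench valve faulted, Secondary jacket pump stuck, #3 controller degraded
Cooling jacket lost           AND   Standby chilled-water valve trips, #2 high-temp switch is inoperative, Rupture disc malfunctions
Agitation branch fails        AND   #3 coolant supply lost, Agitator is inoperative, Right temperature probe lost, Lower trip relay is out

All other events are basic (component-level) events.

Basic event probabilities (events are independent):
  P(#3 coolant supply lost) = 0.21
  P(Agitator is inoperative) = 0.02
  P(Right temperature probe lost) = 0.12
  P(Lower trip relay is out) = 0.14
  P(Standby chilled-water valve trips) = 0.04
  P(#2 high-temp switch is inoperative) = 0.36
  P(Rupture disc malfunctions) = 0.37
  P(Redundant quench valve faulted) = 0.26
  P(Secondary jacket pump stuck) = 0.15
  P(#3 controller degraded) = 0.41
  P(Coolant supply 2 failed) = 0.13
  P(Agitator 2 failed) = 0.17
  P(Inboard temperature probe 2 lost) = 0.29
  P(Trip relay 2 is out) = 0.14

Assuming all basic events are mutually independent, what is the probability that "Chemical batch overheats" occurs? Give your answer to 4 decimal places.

0.1402

P(Agitation branch fails) [AND] = 0.21 × 0.02 × 0.12 × 0.14 = 0.000071
P(Cooling jacket lost) [AND] = 0.04 × 0.36 × 0.37 = 0.005328
P(Interlock chain unavailable) [OR] = 1 − (1−0.26) × (1−0.15) × (1−0.41) = 0.628890
P(Quench path inoperative) [OR] = 1 − (1−0.628890) × (1−0.13) = 0.677134
P(Vent system unavailable) [AND] = 0.005328 × 0.677134 × 0.17 × 0.29 = 0.000178
P(Chemical batch overheats) [OR] = 1 − (1−0.000071) × (1−0.000178) × (1−0.14) = 0.140214
Rounded to 4 decimal places: P(Chemical batch overheats) ≈ 0.1402.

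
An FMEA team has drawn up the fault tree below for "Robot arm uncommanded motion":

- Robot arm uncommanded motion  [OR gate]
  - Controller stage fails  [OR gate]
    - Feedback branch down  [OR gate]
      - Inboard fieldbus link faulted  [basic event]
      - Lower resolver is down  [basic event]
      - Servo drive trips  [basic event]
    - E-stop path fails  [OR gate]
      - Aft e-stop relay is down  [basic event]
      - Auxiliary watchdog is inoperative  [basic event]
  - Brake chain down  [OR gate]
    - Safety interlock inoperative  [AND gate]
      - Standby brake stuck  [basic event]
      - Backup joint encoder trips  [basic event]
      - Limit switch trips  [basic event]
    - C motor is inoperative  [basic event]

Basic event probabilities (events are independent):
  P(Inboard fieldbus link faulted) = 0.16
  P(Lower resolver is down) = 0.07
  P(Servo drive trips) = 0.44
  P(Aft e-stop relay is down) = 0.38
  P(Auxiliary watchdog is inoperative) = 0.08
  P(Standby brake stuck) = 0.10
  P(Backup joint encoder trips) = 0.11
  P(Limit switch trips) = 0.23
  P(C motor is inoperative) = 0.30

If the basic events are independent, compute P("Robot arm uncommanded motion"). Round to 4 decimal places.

0.8258

P(Feedback branch down) [OR] = 1 − (1−0.16) × (1−0.07) × (1−0.44) = 0.562528
P(E-stop path fails) [OR] = 1 − (1−0.38) × (1−0.08) = 0.429600
P(Controller stage fails) [OR] = 1 − (1−0.562528) × (1−0.429600) = 0.750466
P(Safety interlock inoperative) [AND] = 0.10 × 0.11 × 0.23 = 0.002530
P(Brake chain down) [OR] = 1 − (1−0.002530) × (1−0.30) = 0.301771
P(Robot arm uncommanded motion) [OR] = 1 − (1−0.750466) × (1−0.301771) = 0.825768
Rounded to 4 decimal places: P(Robot arm uncommanded motion) ≈ 0.8258.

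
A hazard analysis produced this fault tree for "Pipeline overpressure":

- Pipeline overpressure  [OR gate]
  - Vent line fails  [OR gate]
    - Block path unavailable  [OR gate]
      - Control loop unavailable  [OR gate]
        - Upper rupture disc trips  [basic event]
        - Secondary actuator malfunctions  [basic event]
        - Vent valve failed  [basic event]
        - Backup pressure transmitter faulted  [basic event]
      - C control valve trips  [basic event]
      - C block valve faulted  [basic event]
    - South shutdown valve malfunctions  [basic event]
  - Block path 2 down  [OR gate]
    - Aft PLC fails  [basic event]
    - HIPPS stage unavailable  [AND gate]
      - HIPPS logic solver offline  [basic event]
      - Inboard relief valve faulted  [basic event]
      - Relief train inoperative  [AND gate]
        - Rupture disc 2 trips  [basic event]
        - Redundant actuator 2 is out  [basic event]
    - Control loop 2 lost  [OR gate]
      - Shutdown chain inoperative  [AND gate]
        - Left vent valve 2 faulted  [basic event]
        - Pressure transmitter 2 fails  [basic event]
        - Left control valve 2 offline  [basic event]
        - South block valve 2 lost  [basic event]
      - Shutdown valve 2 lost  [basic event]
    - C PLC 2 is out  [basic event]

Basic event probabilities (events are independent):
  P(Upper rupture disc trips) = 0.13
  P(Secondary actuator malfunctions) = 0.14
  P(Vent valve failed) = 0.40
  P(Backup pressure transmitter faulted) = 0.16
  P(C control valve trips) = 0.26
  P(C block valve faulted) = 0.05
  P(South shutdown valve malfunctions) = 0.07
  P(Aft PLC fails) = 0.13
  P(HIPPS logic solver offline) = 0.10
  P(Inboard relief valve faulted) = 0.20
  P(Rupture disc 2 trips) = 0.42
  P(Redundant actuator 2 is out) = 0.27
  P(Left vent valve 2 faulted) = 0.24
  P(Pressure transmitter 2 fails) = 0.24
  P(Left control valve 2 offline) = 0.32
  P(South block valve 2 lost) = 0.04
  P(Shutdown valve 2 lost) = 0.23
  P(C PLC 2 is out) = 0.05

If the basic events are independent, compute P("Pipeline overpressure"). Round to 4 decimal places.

0.8436

P(Control loop unavailable) [OR] = 1 − (1−0.13) × (1−0.14) × (1−0.40) × (1−0.16) = 0.622907
P(Block path unavailable) [OR] = 1 − (1−0.622907) × (1−0.26) × (1−0.05) = 0.734904
P(Vent line fails) [OR] = 1 − (1−0.734904) × (1−0.07) = 0.753461
P(Relief train inoperative) [AND] = 0.42 × 0.27 = 0.113400
P(HIPPS stage unavailable) [AND] = 0.10 × 0.20 × 0.113400 = 0.002268
P(Shutdown chain inoperative) [AND] = 0.24 × 0.24 × 0.32 × 0.04 = 0.000737
P(Control loop 2 lost) [OR] = 1 − (1−0.000737) × (1−0.23) = 0.230567
P(Block path 2 down) [OR] = 1 − (1−0.13) × (1−0.002268) × (1−0.230567) × (1−0.05) = 0.365506
P(Pipeline overpressure) [OR] = 1 − (1−0.753461) × (1−0.365506) = 0.843572
Rounded to 4 decimal places: P(Pipeline overpressure) ≈ 0.8436.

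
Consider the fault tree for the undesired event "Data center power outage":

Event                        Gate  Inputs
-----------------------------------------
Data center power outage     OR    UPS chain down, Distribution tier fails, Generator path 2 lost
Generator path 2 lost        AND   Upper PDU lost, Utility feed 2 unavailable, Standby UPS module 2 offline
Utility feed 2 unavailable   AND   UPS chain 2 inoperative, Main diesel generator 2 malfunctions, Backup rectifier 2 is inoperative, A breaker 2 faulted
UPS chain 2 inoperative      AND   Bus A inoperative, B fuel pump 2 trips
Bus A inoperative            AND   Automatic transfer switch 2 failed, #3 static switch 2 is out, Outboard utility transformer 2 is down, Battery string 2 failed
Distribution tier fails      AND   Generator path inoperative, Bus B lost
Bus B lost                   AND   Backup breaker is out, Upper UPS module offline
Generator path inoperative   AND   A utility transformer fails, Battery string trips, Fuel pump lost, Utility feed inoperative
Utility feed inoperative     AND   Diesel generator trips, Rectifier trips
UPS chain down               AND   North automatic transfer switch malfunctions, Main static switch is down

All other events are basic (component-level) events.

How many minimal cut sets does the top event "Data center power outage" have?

3

UPS chain down [AND]: one cut set from each child combined → 1 × 1 = 1 cut set(s).
Utility feed inoperative [AND]: one cut set from each child combined → 1 × 1 = 1 cut set(s).
Generator path inoperative [AND]: one cut set from each child combined → 1 × 1 × 1 × 1 = 1 cut set(s).
Bus B lost [AND]: one cut set from each child combined → 1 × 1 = 1 cut set(s).
Distribution tier fails [AND]: one cut set from each child combined → 1 × 1 = 1 cut set(s).
Bus A inoperative [AND]: one cut set from each child combined → 1 × 1 × 1 × 1 = 1 cut set(s).
UPS chain 2 inoperative [AND]: one cut set from each child combined → 1 × 1 = 1 cut set(s).
Utility feed 2 unavailable [AND]: one cut set from each child combined → 1 × 1 × 1 × 1 = 1 cut set(s).
Generator path 2 lost [AND]: one cut set from each child combined → 1 × 1 × 1 = 1 cut set(s).
Data center power outage [OR]: union of children's cut sets → 3 cut set(s).
Minimal cut sets: {Main static switch is down, North automatic transfer switch malfunctions}; {A utility transformer fails, Backup breaker is out, Battery string trips, Diesel generator trips, Fuel pump lost, Rectifier trips, Upper UPS module offline}; {#3 static switch 2 is out, A breaker 2 faulted, Automatic transfer switch 2 failed, B fuel pump 2 trips, Backup rectifier 2 is inoperative, Battery string 2 failed, Main diesel generator 2 malfunctions, Outboard utility transformer 2 is down, Standby UPS module 2 offline, Upper PDU lost}.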